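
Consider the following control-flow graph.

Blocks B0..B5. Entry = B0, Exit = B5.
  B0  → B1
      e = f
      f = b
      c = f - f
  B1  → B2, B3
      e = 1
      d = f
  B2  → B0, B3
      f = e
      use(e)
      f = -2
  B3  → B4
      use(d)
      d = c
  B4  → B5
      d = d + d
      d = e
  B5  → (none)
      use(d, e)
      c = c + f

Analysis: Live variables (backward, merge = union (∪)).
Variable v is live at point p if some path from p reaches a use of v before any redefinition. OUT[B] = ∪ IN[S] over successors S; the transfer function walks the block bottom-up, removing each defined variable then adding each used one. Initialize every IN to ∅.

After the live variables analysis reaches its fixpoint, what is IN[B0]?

Fixpoint table:
  B0:   IN={b, f}   OUT={b, c, f}
  B1:   IN={b, c, f}   OUT={b, c, d, e, f}
  B2:   IN={b, c, d, e}   OUT={b, c, d, e, f}
  B3:   IN={c, d, e, f}   OUT={c, d, e, f}
  B4:   IN={c, d, e, f}   OUT={c, d, e, f}
  B5:   IN={c, d, e, f}   OUT={}

Merge at B0: OUT[B0] = IN[B1] = {b, c, f}
Applying B0's transfer function to that OUT value gives IN[B0] (row B0 above).

Answer: {b, f}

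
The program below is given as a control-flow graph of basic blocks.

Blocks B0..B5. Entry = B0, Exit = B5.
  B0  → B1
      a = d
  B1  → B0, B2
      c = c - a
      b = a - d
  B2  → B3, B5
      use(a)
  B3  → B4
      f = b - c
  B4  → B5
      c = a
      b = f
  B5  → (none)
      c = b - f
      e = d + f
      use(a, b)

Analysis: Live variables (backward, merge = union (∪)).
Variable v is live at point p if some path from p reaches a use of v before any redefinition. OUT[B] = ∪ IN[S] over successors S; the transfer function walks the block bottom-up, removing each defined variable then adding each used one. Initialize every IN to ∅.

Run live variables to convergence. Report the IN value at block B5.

Answer: {a, b, d, f}

Trace:
Per-block solution:
  B0:  IN={c, d, f}  OUT={a, c, d, f}
  B1:  IN={a, c, d, f}  OUT={a, b, c, d, f}
  B2:  IN={a, b, c, d, f}  OUT={a, b, c, d, f}
  B3:  IN={a, b, c, d}  OUT={a, d, f}
  B4:  IN={a, d, f}  OUT={a, b, d, f}
  B5:  IN={a, b, d, f}  OUT={}

B5 is the boundary node: OUT[B5] = {}
Applying B5's transfer function to that OUT value gives IN[B5] (row B5 above).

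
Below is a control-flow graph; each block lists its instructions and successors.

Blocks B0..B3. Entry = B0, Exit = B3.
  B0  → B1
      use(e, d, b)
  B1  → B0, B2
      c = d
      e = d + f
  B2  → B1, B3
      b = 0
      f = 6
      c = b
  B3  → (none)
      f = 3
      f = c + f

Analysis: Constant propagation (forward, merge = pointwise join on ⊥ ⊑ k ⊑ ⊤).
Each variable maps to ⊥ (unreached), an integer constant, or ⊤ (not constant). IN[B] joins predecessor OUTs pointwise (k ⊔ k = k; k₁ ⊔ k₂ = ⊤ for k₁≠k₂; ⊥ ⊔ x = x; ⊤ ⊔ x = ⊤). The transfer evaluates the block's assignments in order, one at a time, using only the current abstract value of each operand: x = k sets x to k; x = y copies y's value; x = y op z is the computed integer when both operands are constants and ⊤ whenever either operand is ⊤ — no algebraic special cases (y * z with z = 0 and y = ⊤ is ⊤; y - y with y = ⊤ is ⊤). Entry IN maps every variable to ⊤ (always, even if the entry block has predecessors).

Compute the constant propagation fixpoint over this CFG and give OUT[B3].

Answer: {a: ⊤, b: 0, c: 0, d: ⊤, e: ⊤, f: 3}

Working:
Fixpoint table:
  B0:  IN=(all ⊤)  OUT=(all ⊤)
  B1:  IN=(all ⊤)  OUT=(all ⊤)
  B2:  IN=(all ⊤)  OUT={b:0, c:0, f:6; rest ⊤}
  B3:  IN={b:0, c:0, f:6; rest ⊤}  OUT={b:0, c:0, f:3; rest ⊤}

Merge at B3: IN[B3] = OUT[B2] = {a: ⊤, b: 0, c: 0, d: ⊤, e: ⊤, f: 6}
Applying B3's transfer function to that IN value gives OUT[B3] (row B3 above).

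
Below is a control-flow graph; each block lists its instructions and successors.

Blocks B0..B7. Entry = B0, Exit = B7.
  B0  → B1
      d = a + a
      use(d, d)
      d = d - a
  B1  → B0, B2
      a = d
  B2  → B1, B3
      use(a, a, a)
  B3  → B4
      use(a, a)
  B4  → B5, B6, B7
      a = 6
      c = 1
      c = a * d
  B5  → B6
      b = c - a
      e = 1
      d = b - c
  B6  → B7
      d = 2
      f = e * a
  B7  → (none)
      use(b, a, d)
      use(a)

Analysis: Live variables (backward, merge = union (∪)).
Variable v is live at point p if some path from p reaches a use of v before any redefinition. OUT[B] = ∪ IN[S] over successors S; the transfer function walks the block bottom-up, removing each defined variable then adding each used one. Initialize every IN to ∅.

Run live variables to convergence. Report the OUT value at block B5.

Fixpoint table:
  B0: | IN={a, b, e} | OUT={b, d, e}
  B1: | IN={b, d, e} | OUT={a, b, d, e}
  B2: | IN={a, b, d, e} | OUT={a, b, d, e}
  B3: | IN={a, b, d, e} | OUT={b, d, e}
  B4: | IN={b, d, e} | OUT={a, b, c, d, e}
  B5: | IN={a, c} | OUT={a, b, e}
  B6: | IN={a, b, e} | OUT={a, b, d}
  B7: | IN={a, b, d} | OUT={}

Merge at B5: OUT[B5] = IN[B6] = {a, b, e}

Answer: {a, b, e}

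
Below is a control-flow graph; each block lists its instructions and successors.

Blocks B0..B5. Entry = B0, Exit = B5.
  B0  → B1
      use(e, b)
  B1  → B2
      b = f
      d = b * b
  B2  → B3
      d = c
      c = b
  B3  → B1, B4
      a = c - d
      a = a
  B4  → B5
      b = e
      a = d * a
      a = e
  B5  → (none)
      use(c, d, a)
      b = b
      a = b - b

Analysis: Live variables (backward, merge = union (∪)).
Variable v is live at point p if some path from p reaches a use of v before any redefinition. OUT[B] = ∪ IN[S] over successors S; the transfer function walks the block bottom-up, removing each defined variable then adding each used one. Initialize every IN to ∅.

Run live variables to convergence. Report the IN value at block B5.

Converged values:
  B0: | IN={b, c, e, f} | OUT={c, e, f}
  B1: | IN={c, e, f} | OUT={b, c, e, f}
  B2: | IN={b, c, e, f} | OUT={c, d, e, f}
  B3: | IN={c, d, e, f} | OUT={a, c, d, e, f}
  B4: | IN={a, c, d, e} | OUT={a, b, c, d}
  B5: | IN={a, b, c, d} | OUT={}

B5 is the boundary node: OUT[B5] = {}
Applying B5's transfer function to that OUT value gives IN[B5] (row B5 above).

Answer: {a, b, c, d}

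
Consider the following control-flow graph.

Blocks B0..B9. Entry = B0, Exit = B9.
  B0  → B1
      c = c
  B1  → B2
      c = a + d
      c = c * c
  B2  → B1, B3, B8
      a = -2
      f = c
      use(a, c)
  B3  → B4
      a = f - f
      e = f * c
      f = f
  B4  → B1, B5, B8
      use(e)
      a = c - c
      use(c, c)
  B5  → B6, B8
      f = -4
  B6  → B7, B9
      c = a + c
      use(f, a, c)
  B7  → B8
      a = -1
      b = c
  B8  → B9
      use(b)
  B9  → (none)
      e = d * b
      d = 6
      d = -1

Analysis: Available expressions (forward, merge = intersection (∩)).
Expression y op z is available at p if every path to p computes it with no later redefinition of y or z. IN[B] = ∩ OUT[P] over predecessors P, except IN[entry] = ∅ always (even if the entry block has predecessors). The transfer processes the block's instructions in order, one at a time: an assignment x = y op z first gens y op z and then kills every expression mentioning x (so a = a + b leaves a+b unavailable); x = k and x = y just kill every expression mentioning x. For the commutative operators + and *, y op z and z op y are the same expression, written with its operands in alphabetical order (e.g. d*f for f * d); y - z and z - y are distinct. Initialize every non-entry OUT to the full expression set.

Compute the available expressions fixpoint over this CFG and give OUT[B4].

Answer: {c-c}

Working:
Fixpoint table:
  B0:   IN={}   OUT={}
  B1:   IN={}   OUT={a+d}
  B2:   IN={a+d}   OUT={}
  B3:   IN={}   OUT={}
  B4:   IN={}   OUT={c-c}
  B5:   IN={c-c}   OUT={c-c}
  B6:   IN={c-c}   OUT={}
  B7:   IN={}   OUT={}
  B8:   IN={}   OUT={}
  B9:   IN={}   OUT={}

Merge at B4: IN[B4] = OUT[B3] = {}
Applying B4's transfer function to that IN value gives OUT[B4] (row B4 above).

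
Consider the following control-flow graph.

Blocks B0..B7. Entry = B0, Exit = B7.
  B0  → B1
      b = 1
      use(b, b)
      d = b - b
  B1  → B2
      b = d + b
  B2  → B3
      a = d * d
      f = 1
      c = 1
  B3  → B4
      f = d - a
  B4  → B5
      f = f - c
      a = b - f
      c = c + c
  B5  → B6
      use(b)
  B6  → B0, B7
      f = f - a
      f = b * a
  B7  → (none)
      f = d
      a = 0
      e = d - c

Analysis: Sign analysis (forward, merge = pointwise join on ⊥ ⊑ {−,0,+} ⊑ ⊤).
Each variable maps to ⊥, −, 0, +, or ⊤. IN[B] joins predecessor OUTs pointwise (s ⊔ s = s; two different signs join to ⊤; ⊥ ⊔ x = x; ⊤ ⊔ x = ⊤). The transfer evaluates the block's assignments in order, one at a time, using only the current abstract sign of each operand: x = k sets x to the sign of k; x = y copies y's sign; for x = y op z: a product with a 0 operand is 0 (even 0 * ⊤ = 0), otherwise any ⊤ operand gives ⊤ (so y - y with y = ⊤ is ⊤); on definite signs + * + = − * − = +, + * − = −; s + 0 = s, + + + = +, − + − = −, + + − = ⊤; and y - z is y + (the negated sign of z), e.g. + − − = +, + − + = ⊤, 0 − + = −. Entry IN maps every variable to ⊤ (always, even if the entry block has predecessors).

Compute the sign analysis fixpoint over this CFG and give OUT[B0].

Converged values:
  B0:  IN=(all ⊤)  OUT={b:+; rest ⊤}
  B1:  IN={b:+; rest ⊤}  OUT=(all ⊤)
  B2:  IN=(all ⊤)  OUT={c:+, f:+; rest ⊤}
  B3:  IN={c:+, f:+; rest ⊤}  OUT={c:+; rest ⊤}
  B4:  IN={c:+; rest ⊤}  OUT={c:+; rest ⊤}
  B5:  IN={c:+; rest ⊤}  OUT={c:+; rest ⊤}
  B6:  IN={c:+; rest ⊤}  OUT={c:+; rest ⊤}
  B7:  IN={c:+; rest ⊤}  OUT={a:0, c:+; rest ⊤}

Merge at B0 (entry node, so the boundary value (all ⊤) is joined with the incoming edge(s)): IN[B0] = (all ⊤) ⊔ OUT[B6] = {a: ⊤, b: ⊤, c: ⊤, d: ⊤, e: ⊤, f: ⊤}
Applying B0's transfer function to that IN value gives OUT[B0] (row B0 above).

Answer: {a: ⊤, b: +, c: ⊤, d: ⊤, e: ⊤, f: ⊤}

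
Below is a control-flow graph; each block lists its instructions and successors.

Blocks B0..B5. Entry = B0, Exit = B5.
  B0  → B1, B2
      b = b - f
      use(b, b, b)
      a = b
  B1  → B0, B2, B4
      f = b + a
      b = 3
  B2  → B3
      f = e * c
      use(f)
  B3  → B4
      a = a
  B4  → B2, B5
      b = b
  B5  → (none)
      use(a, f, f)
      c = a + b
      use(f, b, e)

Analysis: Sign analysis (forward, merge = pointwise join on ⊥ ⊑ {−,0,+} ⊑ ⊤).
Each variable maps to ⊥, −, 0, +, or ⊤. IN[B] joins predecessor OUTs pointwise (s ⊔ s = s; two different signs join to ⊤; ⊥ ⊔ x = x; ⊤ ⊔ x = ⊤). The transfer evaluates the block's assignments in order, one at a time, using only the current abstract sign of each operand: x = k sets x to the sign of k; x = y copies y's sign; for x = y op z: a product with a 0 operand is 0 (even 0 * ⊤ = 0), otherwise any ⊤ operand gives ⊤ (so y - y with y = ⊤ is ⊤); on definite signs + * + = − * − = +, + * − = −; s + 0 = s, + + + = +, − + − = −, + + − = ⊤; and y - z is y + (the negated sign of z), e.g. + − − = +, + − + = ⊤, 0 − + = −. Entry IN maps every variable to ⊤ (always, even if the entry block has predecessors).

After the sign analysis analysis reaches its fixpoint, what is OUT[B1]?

Fixpoint table:
  B0: | IN=(all ⊤) | OUT=(all ⊤)
  B1: | IN=(all ⊤) | OUT={b:+; rest ⊤}
  B2: | IN=(all ⊤) | OUT=(all ⊤)
  B3: | IN=(all ⊤) | OUT=(all ⊤)
  B4: | IN=(all ⊤) | OUT=(all ⊤)
  B5: | IN=(all ⊤) | OUT=(all ⊤)

Merge at B1: IN[B1] = OUT[B0] = {a: ⊤, b: ⊤, c: ⊤, d: ⊤, e: ⊤, f: ⊤}
Applying B1's transfer function to that IN value gives OUT[B1] (row B1 above).

Answer: {a: ⊤, b: +, c: ⊤, d: ⊤, e: ⊤, f: ⊤}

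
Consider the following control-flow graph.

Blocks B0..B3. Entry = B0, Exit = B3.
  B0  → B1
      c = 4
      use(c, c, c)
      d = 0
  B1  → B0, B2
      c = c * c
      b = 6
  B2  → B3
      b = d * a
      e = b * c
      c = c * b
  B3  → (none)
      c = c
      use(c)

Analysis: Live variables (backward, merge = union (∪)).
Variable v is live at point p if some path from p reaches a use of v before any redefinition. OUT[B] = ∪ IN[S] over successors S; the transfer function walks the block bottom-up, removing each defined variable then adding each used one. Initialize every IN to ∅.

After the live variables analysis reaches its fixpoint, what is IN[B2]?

Answer: {a, c, d}

Working:
Converged values:
  B0:   IN={a}   OUT={a, c, d}
  B1:   IN={a, c, d}   OUT={a, c, d}
  B2:   IN={a, c, d}   OUT={c}
  B3:   IN={c}   OUT={}

Merge at B2: OUT[B2] = IN[B3] = {c}
Applying B2's transfer function to that OUT value gives IN[B2] (row B2 above).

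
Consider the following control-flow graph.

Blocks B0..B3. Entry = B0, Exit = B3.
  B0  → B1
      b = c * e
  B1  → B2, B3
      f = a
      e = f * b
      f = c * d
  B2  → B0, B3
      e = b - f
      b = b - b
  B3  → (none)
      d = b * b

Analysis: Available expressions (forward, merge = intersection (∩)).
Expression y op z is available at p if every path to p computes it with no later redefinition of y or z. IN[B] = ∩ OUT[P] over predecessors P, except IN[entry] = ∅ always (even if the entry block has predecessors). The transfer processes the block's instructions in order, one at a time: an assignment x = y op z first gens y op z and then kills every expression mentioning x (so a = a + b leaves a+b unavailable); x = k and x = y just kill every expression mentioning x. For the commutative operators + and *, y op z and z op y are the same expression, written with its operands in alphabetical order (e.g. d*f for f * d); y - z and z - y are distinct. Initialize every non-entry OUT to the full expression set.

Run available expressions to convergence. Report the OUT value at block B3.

Fixpoint table:
  B0:   IN={}   OUT={c*e}
  B1:   IN={c*e}   OUT={c*d}
  B2:   IN={c*d}   OUT={c*d}
  B3:   IN={c*d}   OUT={b*b}

Merge at B3: IN[B3] = OUT[B1] ∩ OUT[B2] = {c*d}
Applying B3's transfer function to that IN value gives OUT[B3] (row B3 above).

Answer: {b*b}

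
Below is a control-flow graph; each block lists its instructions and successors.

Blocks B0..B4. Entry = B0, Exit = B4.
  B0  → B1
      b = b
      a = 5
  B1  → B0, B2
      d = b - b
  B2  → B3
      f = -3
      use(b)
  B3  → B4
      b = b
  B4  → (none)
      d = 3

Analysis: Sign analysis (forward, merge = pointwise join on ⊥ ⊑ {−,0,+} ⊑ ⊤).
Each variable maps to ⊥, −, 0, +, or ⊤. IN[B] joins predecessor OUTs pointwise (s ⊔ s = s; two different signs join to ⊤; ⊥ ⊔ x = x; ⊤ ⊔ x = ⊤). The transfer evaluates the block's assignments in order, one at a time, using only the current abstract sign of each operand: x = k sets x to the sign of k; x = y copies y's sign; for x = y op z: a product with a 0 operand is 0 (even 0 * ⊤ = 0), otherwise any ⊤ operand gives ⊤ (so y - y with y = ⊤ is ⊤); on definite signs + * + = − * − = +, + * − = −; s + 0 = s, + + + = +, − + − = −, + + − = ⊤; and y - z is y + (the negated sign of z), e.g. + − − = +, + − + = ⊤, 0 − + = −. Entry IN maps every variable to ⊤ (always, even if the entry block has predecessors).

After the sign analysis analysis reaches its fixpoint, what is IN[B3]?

Answer: {a: +, b: ⊤, c: ⊤, d: ⊤, e: ⊤, f: -}

Trace:
Per-block solution:
  B0:   IN=(all ⊤)   OUT={a:+; rest ⊤}
  B1:   IN={a:+; rest ⊤}   OUT={a:+; rest ⊤}
  B2:   IN={a:+; rest ⊤}   OUT={a:+, f:-; rest ⊤}
  B3:   IN={a:+, f:-; rest ⊤}   OUT={a:+, f:-; rest ⊤}
  B4:   IN={a:+, f:-; rest ⊤}   OUT={a:+, d:+, f:-; rest ⊤}

Merge at B3: IN[B3] = OUT[B2] = {a: +, b: ⊤, c: ⊤, d: ⊤, e: ⊤, f: -}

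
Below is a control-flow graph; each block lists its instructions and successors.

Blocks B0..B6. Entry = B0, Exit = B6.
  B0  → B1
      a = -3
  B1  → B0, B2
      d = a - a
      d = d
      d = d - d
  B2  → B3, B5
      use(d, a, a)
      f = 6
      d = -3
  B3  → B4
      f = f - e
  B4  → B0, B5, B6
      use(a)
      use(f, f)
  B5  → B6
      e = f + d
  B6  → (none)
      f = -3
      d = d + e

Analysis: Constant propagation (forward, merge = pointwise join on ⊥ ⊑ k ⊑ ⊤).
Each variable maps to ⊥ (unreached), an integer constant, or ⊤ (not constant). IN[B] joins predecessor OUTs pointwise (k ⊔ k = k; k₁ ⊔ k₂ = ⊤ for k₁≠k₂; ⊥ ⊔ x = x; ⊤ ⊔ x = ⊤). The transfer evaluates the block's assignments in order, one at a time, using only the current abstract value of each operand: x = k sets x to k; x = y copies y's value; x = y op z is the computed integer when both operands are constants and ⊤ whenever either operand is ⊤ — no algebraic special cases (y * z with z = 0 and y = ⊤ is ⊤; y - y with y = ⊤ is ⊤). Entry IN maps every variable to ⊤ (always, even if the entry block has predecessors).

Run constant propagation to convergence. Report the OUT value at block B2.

Answer: {a: -3, b: ⊤, c: ⊤, d: -3, e: ⊤, f: 6}

Derivation:
Per-block solution:
  B0: | IN=(all ⊤) | OUT={a:-3; rest ⊤}
  B1: | IN={a:-3; rest ⊤} | OUT={a:-3, d:0; rest ⊤}
  B2: | IN={a:-3, d:0; rest ⊤} | OUT={a:-3, d:-3, f:6; rest ⊤}
  B3: | IN={a:-3, d:-3, f:6; rest ⊤} | OUT={a:-3, d:-3; rest ⊤}
  B4: | IN={a:-3, d:-3; rest ⊤} | OUT={a:-3, d:-3; rest ⊤}
  B5: | IN={a:-3, d:-3; rest ⊤} | OUT={a:-3, d:-3; rest ⊤}
  B6: | IN={a:-3, d:-3; rest ⊤} | OUT={a:-3, f:-3; rest ⊤}

Merge at B2: IN[B2] = OUT[B1] = {a: -3, b: ⊤, c: ⊤, d: 0, e: ⊤, f: ⊤}
Applying B2's transfer function to that IN value gives OUT[B2] (row B2 above).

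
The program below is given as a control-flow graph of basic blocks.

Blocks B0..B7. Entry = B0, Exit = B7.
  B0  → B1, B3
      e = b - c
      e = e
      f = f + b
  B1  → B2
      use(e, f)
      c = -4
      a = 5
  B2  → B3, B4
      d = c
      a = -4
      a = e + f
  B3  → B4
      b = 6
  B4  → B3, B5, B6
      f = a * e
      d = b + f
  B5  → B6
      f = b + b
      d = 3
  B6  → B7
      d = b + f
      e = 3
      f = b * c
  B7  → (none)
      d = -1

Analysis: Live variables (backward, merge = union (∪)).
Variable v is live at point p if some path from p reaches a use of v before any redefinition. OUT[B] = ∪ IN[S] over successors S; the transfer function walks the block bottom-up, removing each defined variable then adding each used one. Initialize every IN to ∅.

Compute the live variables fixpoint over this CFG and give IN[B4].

Converged values:
  B0: | IN={a, b, c, f} | OUT={a, b, c, e, f}
  B1: | IN={b, e, f} | OUT={b, c, e, f}
  B2: | IN={b, c, e, f} | OUT={a, b, c, e}
  B3: | IN={a, c, e} | OUT={a, b, c, e}
  B4: | IN={a, b, c, e} | OUT={a, b, c, e, f}
  B5: | IN={b, c} | OUT={b, c, f}
  B6: | IN={b, c, f} | OUT={}
  B7: | IN={} | OUT={}

Merge at B4: OUT[B4] = IN[B3] ⊔ IN[B5] ⊔ IN[B6] = {a, b, c, e, f}
Applying B4's transfer function to that OUT value gives IN[B4] (row B4 above).

Answer: {a, b, c, e}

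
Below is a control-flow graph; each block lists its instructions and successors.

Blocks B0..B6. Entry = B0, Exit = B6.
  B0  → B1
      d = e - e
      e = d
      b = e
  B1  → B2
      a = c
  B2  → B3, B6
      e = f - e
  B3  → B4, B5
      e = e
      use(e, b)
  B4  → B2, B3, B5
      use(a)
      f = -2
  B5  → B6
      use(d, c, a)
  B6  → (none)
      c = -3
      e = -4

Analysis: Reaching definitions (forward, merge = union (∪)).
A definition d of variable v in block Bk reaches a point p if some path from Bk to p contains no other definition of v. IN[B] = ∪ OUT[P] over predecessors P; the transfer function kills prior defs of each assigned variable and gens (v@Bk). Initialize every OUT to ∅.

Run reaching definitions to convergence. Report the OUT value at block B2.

Fixpoint table:
  B0: | IN={} | OUT={b@B0, d@B0, e@B0}
  B1: | IN={b@B0, d@B0, e@B0} | OUT={a@B1, b@B0, d@B0, e@B0}
  B2: | IN={a@B1, b@B0, d@B0, e@B0, e@B3, f@B4} | OUT={a@B1, b@B0, d@B0, e@B2, f@B4}
  B3: | IN={a@B1, b@B0, d@B0, e@B2, e@B3, f@B4} | OUT={a@B1, b@B0, d@B0, e@B3, f@B4}
  B4: | IN={a@B1, b@B0, d@B0, e@B3, f@B4} | OUT={a@B1, b@B0, d@B0, e@B3, f@B4}
  B5: | IN={a@B1, b@B0, d@B0, e@B3, f@B4} | OUT={a@B1, b@B0, d@B0, e@B3, f@B4}
  B6: | IN={a@B1, b@B0, d@B0, e@B2, e@B3, f@B4} | OUT={a@B1, b@B0, c@B6, d@B0, e@B6, f@B4}

Merge at B2: IN[B2] = OUT[B1] ⊔ OUT[B4] = {a@B1, b@B0, d@B0, e@B0, e@B3, f@B4}
Applying B2's transfer function to that IN value gives OUT[B2] (row B2 above).

Answer: {a@B1, b@B0, d@B0, e@B2, f@B4}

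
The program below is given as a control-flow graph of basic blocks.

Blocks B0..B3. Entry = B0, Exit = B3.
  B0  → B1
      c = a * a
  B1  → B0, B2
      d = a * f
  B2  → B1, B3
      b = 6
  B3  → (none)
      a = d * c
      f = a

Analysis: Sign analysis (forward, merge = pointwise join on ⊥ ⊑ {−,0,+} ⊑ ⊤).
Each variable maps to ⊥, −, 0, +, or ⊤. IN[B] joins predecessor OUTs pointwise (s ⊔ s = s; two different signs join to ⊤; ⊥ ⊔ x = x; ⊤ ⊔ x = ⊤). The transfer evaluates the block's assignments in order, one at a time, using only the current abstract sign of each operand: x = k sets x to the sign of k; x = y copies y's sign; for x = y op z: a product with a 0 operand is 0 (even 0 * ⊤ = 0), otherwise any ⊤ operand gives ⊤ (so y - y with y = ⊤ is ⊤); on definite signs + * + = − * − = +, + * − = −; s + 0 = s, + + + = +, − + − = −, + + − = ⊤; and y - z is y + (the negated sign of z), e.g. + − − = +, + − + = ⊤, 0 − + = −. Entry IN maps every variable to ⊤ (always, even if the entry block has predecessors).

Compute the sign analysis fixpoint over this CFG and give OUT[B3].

Answer: {a: ⊤, b: +, c: ⊤, d: ⊤, e: ⊤, f: ⊤}

Derivation:
Converged values:
  B0:  IN=(all ⊤)  OUT=(all ⊤)
  B1:  IN=(all ⊤)  OUT=(all ⊤)
  B2:  IN=(all ⊤)  OUT={b:+; rest ⊤}
  B3:  IN={b:+; rest ⊤}  OUT={b:+; rest ⊤}

Merge at B3: IN[B3] = OUT[B2] = {a: ⊤, b: +, c: ⊤, d: ⊤, e: ⊤, f: ⊤}
Applying B3's transfer function to that IN value gives OUT[B3] (row B3 above).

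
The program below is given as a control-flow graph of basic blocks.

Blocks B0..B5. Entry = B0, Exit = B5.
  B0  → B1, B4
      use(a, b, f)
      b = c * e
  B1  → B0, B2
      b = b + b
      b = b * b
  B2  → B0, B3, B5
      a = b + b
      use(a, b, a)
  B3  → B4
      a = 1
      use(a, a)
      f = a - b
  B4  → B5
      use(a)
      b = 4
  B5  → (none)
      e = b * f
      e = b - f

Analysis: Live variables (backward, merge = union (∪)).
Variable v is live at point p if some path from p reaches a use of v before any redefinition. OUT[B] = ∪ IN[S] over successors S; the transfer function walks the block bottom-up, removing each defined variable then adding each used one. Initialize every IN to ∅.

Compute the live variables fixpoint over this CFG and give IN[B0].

Answer: {a, b, c, e, f}

Derivation:
Per-block solution:
  B0:  IN={a, b, c, e, f}  OUT={a, b, c, e, f}
  B1:  IN={a, b, c, e, f}  OUT={a, b, c, e, f}
  B2:  IN={b, c, e, f}  OUT={a, b, c, e, f}
  B3:  IN={b}  OUT={a, f}
  B4:  IN={a, f}  OUT={b, f}
  B5:  IN={b, f}  OUT={}

Merge at B0: OUT[B0] = IN[B1] ⊔ IN[B4] = {a, b, c, e, f}
Applying B0's transfer function to that OUT value gives IN[B0] (row B0 above).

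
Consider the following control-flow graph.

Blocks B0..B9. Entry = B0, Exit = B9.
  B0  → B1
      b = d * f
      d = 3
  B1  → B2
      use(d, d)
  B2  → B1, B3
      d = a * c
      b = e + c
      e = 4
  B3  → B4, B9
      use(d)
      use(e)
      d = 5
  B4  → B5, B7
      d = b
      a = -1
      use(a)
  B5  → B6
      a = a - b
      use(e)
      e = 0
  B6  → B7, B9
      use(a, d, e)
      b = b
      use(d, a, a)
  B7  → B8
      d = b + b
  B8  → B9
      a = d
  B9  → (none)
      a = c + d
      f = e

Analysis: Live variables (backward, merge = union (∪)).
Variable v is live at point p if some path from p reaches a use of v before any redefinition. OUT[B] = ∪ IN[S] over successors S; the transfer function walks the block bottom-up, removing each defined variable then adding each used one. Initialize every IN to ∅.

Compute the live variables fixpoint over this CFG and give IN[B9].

Per-block solution:
  B0:  IN={a, c, d, e, f}  OUT={a, c, d, e}
  B1:  IN={a, c, d, e}  OUT={a, c, e}
  B2:  IN={a, c, e}  OUT={a, b, c, d, e}
  B3:  IN={b, c, d, e}  OUT={b, c, d, e}
  B4:  IN={b, c, e}  OUT={a, b, c, d, e}
  B5:  IN={a, b, c, d, e}  OUT={a, b, c, d, e}
  B6:  IN={a, b, c, d, e}  OUT={b, c, d, e}
  B7:  IN={b, c, e}  OUT={c, d, e}
  B8:  IN={c, d, e}  OUT={c, d, e}
  B9:  IN={c, d, e}  OUT={}

B9 is the boundary node: OUT[B9] = {}
Applying B9's transfer function to that OUT value gives IN[B9] (row B9 above).

Answer: {c, d, e}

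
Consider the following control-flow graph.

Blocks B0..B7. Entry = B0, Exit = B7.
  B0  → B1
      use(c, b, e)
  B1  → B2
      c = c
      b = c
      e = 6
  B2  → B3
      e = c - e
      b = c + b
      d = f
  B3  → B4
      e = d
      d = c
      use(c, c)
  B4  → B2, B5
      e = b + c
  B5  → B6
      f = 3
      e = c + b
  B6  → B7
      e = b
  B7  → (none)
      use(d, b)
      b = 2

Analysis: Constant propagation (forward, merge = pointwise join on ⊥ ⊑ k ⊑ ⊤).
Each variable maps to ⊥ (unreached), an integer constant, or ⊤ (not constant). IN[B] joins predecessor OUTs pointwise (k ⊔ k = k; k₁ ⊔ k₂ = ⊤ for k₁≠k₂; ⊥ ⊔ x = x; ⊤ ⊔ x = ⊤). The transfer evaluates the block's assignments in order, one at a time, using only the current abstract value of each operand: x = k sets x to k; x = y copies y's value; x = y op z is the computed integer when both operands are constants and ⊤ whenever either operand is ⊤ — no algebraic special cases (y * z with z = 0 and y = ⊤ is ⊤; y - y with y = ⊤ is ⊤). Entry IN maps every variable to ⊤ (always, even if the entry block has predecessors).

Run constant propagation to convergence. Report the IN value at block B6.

Converged values:
  B0: | IN=(all ⊤) | OUT=(all ⊤)
  B1: | IN=(all ⊤) | OUT={e:6; rest ⊤}
  B2: | IN=(all ⊤) | OUT=(all ⊤)
  B3: | IN=(all ⊤) | OUT=(all ⊤)
  B4: | IN=(all ⊤) | OUT=(all ⊤)
  B5: | IN=(all ⊤) | OUT={f:3; rest ⊤}
  B6: | IN={f:3; rest ⊤} | OUT={f:3; rest ⊤}
  B7: | IN={f:3; rest ⊤} | OUT={b:2, f:3; rest ⊤}

Merge at B6: IN[B6] = OUT[B5] = {a: ⊤, b: ⊤, c: ⊤, d: ⊤, e: ⊤, f: 3}

Answer: {a: ⊤, b: ⊤, c: ⊤, d: ⊤, e: ⊤, f: 3}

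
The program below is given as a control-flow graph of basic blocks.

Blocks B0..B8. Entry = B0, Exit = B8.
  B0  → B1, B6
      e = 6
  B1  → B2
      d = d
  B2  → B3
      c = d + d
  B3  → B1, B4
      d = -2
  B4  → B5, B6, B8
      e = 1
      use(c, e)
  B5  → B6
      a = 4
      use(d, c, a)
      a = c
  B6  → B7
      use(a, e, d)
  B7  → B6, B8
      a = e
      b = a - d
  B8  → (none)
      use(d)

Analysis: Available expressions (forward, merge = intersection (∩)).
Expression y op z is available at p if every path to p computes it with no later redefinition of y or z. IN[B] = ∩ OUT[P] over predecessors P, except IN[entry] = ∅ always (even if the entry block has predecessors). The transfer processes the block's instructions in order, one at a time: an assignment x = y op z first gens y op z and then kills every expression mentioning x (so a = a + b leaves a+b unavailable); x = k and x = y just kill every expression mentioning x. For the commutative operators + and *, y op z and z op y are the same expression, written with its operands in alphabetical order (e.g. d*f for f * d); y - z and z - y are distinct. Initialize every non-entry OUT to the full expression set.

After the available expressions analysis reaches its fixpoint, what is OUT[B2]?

Answer: {d+d}

Working:
Per-block solution:
  B0:  IN={}  OUT={}
  B1:  IN={}  OUT={}
  B2:  IN={}  OUT={d+d}
  B3:  IN={d+d}  OUT={}
  B4:  IN={}  OUT={}
  B5:  IN={}  OUT={}
  B6:  IN={}  OUT={}
  B7:  IN={}  OUT={a-d}
  B8:  IN={}  OUT={}

Merge at B2: IN[B2] = OUT[B1] = {}
Applying B2's transfer function to that IN value gives OUT[B2] (row B2 above).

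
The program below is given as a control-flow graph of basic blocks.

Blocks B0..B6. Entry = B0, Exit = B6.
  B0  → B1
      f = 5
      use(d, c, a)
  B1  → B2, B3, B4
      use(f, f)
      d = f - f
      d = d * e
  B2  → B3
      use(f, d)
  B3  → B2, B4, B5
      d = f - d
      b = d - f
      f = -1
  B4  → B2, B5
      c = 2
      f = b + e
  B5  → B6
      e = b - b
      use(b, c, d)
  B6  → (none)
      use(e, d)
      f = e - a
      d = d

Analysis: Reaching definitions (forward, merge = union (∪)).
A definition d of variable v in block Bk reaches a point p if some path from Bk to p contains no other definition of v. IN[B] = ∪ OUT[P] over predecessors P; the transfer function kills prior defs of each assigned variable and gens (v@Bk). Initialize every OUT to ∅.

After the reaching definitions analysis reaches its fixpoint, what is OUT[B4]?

Answer: {b@B3, c@B4, d@B1, d@B3, f@B4}

Derivation:
Fixpoint table:
  B0:   IN={}   OUT={f@B0}
  B1:   IN={f@B0}   OUT={d@B1, f@B0}
  B2:   IN={b@B3, c@B4, d@B1, d@B3, f@B0, f@B3, f@B4}   OUT={b@B3, c@B4, d@B1, d@B3, f@B0, f@B3, f@B4}
  B3:   IN={b@B3, c@B4, d@B1, d@B3, f@B0, f@B3, f@B4}   OUT={b@B3, c@B4, d@B3, f@B3}
  B4:   IN={b@B3, c@B4, d@B1, d@B3, f@B0, f@B3}   OUT={b@B3, c@B4, d@B1, d@B3, f@B4}
  B5:   IN={b@B3, c@B4, d@B1, d@B3, f@B3, f@B4}   OUT={b@B3, c@B4, d@B1, d@B3, e@B5, f@B3, f@B4}
  B6:   IN={b@B3, c@B4, d@B1, d@B3, e@B5, f@B3, f@B4}   OUT={b@B3, c@B4, d@B6, e@B5, f@B6}

Merge at B4: IN[B4] = OUT[B1] ⊔ OUT[B3] = {b@B3, c@B4, d@B1, d@B3, f@B0, f@B3}
Applying B4's transfer function to that IN value gives OUT[B4] (row B4 above).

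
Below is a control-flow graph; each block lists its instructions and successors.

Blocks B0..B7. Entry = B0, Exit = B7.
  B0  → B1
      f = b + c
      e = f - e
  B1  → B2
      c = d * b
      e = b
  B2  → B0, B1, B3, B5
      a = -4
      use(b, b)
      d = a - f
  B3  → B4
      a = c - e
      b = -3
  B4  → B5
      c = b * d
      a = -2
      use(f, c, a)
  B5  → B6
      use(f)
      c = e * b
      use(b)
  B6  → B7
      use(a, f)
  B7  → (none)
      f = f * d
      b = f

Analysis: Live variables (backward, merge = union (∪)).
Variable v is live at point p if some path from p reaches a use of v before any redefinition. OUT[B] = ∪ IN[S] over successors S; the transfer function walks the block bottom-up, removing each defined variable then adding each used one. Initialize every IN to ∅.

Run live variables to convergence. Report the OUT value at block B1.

Answer: {b, c, e, f}

Trace:
Per-block solution:
  B0:  IN={b, c, d, e}  OUT={b, d, f}
  B1:  IN={b, d, f}  OUT={b, c, e, f}
  B2:  IN={b, c, e, f}  OUT={a, b, c, d, e, f}
  B3:  IN={c, d, e, f}  OUT={b, d, e, f}
  B4:  IN={b, d, e, f}  OUT={a, b, d, e, f}
  B5:  IN={a, b, d, e, f}  OUT={a, d, f}
  B6:  IN={a, d, f}  OUT={d, f}
  B7:  IN={d, f}  OUT={}

Merge at B1: OUT[B1] = IN[B2] = {b, c, e, f}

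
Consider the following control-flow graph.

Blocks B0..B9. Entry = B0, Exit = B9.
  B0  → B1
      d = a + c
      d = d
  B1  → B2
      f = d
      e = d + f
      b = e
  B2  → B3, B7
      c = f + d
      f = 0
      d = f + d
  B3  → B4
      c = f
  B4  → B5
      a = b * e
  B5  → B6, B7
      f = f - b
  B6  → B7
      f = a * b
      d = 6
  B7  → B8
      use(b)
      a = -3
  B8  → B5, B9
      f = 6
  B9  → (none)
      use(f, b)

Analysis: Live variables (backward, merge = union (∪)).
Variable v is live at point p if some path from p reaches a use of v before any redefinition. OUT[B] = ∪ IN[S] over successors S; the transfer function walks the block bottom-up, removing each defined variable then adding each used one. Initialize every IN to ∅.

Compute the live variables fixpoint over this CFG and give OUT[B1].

Answer: {b, d, e, f}

Derivation:
Per-block solution:
  B0:  IN={a, c}  OUT={d}
  B1:  IN={d}  OUT={b, d, e, f}
  B2:  IN={b, d, e, f}  OUT={b, e, f}
  B3:  IN={b, e, f}  OUT={b, e, f}
  B4:  IN={b, e, f}  OUT={a, b, f}
  B5:  IN={a, b, f}  OUT={a, b}
  B6:  IN={a, b}  OUT={b}
  B7:  IN={b}  OUT={a, b}
  B8:  IN={a, b}  OUT={a, b, f}
  B9:  IN={b, f}  OUT={}

Merge at B1: OUT[B1] = IN[B2] = {b, d, e, f}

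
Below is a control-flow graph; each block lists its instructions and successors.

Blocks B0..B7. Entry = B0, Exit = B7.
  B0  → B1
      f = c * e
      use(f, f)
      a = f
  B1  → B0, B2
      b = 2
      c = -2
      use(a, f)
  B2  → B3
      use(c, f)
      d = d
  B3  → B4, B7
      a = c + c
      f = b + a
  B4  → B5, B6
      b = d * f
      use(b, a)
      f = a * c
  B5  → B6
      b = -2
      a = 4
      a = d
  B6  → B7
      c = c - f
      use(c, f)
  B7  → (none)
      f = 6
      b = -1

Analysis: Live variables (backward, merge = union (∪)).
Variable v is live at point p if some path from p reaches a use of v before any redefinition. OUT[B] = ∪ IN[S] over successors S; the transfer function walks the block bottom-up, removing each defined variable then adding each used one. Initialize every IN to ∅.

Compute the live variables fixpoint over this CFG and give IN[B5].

Converged values:
  B0: | IN={c, d, e} | OUT={a, d, e, f}
  B1: | IN={a, d, e, f} | OUT={b, c, d, e, f}
  B2: | IN={b, c, d, f} | OUT={b, c, d}
  B3: | IN={b, c, d} | OUT={a, c, d, f}
  B4: | IN={a, c, d, f} | OUT={c, d, f}
  B5: | IN={c, d, f} | OUT={c, f}
  B6: | IN={c, f} | OUT={}
  B7: | IN={} | OUT={}

Merge at B5: OUT[B5] = IN[B6] = {c, f}
Applying B5's transfer function to that OUT value gives IN[B5] (row B5 above).

Answer: {c, d, f}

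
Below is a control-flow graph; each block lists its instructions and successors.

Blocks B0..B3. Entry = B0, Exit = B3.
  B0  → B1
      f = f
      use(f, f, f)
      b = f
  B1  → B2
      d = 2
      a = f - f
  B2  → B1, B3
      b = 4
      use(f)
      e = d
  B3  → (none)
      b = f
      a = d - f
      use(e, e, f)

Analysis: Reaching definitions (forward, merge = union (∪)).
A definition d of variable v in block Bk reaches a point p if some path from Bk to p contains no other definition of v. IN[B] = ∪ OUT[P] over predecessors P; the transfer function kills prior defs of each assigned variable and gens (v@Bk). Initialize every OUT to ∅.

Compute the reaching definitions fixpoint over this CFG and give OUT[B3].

Answer: {a@B3, b@B3, d@B1, e@B2, f@B0}

Trace:
Per-block solution:
  B0:   IN={}   OUT={b@B0, f@B0}
  B1:   IN={a@B1, b@B0, b@B2, d@B1, e@B2, f@B0}   OUT={a@B1, b@B0, b@B2, d@B1, e@B2, f@B0}
  B2:   IN={a@B1, b@B0, b@B2, d@B1, e@B2, f@B0}   OUT={a@B1, b@B2, d@B1, e@B2, f@B0}
  B3:   IN={a@B1, b@B2, d@B1, e@B2, f@B0}   OUT={a@B3, b@B3, d@B1, e@B2, f@B0}

Merge at B3: IN[B3] = OUT[B2] = {a@B1, b@B2, d@B1, e@B2, f@B0}
Applying B3's transfer function to that IN value gives OUT[B3] (row B3 above).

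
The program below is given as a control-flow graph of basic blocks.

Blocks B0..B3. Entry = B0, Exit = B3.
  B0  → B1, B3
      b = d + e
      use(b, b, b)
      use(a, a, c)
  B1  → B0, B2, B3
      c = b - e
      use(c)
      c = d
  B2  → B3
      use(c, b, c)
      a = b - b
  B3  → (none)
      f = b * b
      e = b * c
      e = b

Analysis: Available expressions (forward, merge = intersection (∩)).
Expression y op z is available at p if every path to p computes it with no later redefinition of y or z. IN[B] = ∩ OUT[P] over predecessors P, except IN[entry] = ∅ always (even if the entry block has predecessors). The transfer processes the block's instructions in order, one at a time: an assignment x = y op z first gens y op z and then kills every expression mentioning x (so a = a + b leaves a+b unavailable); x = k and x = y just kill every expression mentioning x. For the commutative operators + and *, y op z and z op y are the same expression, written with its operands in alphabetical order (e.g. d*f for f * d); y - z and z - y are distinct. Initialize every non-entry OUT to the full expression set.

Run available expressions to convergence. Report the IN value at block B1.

Answer: {d+e}

Derivation:
Converged values:
  B0:  IN={}  OUT={d+e}
  B1:  IN={d+e}  OUT={b-e, d+e}
  B2:  IN={b-e, d+e}  OUT={b-b, b-e, d+e}
  B3:  IN={d+e}  OUT={b*b, b*c}

Merge at B1: IN[B1] = OUT[B0] = {d+e}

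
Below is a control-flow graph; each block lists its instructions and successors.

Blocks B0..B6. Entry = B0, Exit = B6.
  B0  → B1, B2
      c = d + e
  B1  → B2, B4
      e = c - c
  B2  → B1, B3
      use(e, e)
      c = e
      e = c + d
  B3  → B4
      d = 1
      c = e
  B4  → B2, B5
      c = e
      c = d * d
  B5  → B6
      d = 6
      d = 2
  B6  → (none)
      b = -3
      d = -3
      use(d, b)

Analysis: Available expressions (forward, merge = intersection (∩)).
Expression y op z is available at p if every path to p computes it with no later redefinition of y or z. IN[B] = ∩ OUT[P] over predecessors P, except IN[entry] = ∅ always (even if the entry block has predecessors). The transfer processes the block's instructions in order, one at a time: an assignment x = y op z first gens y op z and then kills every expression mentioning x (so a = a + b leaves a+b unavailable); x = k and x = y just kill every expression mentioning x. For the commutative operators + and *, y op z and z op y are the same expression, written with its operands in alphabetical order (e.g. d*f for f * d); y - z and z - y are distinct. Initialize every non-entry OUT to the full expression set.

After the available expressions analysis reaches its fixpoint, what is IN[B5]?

Answer: {d*d}

Working:
Per-block solution:
  B0: | IN={} | OUT={d+e}
  B1: | IN={} | OUT={c-c}
  B2: | IN={} | OUT={c+d}
  B3: | IN={c+d} | OUT={}
  B4: | IN={} | OUT={d*d}
  B5: | IN={d*d} | OUT={}
  B6: | IN={} | OUT={}

Merge at B5: IN[B5] = OUT[B4] = {d*d}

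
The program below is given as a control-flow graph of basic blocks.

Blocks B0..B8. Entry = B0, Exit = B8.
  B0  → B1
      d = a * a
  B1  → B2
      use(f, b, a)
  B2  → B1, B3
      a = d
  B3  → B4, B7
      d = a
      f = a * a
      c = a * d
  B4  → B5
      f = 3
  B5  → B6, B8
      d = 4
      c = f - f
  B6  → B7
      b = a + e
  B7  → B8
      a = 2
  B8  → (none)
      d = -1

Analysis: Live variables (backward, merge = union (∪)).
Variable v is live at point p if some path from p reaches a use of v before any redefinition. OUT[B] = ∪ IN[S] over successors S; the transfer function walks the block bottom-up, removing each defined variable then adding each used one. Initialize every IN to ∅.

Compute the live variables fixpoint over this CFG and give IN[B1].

Answer: {a, b, d, e, f}

Derivation:
Fixpoint table:
  B0:  IN={a, b, e, f}  OUT={a, b, d, e, f}
  B1:  IN={a, b, d, e, f}  OUT={b, d, e, f}
  B2:  IN={b, d, e, f}  OUT={a, b, d, e, f}
  B3:  IN={a, e}  OUT={a, e}
  B4:  IN={a, e}  OUT={a, e, f}
  B5:  IN={a, e, f}  OUT={a, e}
  B6:  IN={a, e}  OUT={}
  B7:  IN={}  OUT={}
  B8:  IN={}  OUT={}

Merge at B1: OUT[B1] = IN[B2] = {b, d, e, f}
Applying B1's transfer function to that OUT value gives IN[B1] (row B1 above).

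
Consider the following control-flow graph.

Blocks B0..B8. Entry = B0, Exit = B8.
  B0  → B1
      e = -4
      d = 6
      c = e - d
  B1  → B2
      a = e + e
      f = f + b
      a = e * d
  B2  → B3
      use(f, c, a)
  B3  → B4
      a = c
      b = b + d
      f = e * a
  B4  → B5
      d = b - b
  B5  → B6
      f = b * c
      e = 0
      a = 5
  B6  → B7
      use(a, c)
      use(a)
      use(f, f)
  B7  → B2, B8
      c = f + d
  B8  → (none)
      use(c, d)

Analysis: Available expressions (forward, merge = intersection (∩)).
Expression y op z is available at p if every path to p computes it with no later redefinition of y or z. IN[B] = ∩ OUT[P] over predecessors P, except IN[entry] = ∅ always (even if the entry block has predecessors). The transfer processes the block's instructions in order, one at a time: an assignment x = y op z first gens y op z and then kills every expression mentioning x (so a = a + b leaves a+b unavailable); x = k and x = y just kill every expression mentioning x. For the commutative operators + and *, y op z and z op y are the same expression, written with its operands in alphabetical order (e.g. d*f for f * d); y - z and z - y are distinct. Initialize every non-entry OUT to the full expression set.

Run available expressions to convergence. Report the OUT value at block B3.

Converged values:
  B0:  IN={}  OUT={e-d}
  B1:  IN={e-d}  OUT={d*e, e+e, e-d}
  B2:  IN={}  OUT={}
  B3:  IN={}  OUT={a*e}
  B4:  IN={a*e}  OUT={a*e, b-b}
  B5:  IN={a*e, b-b}  OUT={b*c, b-b}
  B6:  IN={b*c, b-b}  OUT={b*c, b-b}
  B7:  IN={b*c, b-b}  OUT={b-b, d+f}
  B8:  IN={b-b, d+f}  OUT={b-b, d+f}

Merge at B3: IN[B3] = OUT[B2] = {}
Applying B3's transfer function to that IN value gives OUT[B3] (row B3 above).

Answer: {a*e}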